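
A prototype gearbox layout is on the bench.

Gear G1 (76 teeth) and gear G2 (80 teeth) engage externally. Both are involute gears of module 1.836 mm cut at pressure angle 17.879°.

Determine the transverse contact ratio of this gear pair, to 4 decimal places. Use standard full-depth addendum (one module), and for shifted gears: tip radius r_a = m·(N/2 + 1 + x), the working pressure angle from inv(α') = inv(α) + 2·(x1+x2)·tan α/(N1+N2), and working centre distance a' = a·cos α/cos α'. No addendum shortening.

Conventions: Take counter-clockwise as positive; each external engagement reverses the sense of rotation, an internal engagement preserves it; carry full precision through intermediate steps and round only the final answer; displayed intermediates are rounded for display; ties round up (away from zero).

topology: single-mesh involute geometry — m = 1.836, 76T/80T pair
base radii: r_b1 = 66.398693, r_b2 = 69.893361
tip radii: r_a1 = 71.604000, r_a2 = 75.276000
no profile shift: α' = α, a' = a
action lengths: √(r_a1²−r_b1²) = 26.801984, √(r_a2²−r_b2²) = 27.953429
base pitch p_b = π·m·cos α = 5.489412
CR = (26.801984 + 27.953429 − 143.208000·sin 17.87900°)/5.489412 = 1.965500
contact ratio ≈ 1.9655

1.9655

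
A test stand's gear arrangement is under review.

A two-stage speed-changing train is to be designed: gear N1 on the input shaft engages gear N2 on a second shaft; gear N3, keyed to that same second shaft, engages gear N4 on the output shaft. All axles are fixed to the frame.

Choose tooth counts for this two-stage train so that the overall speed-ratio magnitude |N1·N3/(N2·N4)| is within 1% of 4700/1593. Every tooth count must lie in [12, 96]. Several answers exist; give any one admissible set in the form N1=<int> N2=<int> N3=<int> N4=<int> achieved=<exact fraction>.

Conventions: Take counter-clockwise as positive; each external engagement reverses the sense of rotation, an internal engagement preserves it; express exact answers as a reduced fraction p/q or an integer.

N1=50 N2=27 N3=94 N4=59 achieved=4700/1593

design class (target 4700/1593): fixed-axis compound train
target = 4700/1593 in lowest terms: an exact hit needs N1·N3 = k·4700 and N2·N4 = k·1593 for one integer k, every count in [12, 96]; additionally prefer no 1:1 stage (N1 ≠ N2, N3 ≠ N4)
k = 1: N1·N3 = 4700 = 50·94, N2·N4 = 1593 = 27·59
achieved = 50·94/(27·59) = 4700/1593; |achieved − target| = 0 ≤ 47/1593 ✓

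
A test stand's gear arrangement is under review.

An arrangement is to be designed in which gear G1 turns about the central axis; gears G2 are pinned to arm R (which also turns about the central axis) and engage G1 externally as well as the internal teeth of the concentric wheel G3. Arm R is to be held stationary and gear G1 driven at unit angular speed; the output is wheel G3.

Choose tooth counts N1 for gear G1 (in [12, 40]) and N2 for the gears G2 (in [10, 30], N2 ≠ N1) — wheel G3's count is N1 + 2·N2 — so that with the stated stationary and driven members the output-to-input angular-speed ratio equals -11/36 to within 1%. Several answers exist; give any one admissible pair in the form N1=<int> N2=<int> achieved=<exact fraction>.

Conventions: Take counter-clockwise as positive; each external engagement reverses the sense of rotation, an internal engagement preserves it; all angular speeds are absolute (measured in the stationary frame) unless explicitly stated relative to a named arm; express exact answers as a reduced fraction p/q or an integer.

topology: planetary set — design target -11/36, arm = carrier (Willis)
Willis with ω_arm = 0: ω_ring/ω_sun = −N1/N3; set equal to -11/36  ⇒  N3/N1 = −1/(-11/36) = 36/11
N3 = N1 + 2·N2  ⇒  N2/N1 = (N3/N1 − 1)/2 = (36/11 − 1)/2 = 25/22
smallest multiple with N1 ≥ 12 and N2 ≥ 10: k = 1  ⇒  N1 = 1·22 = 22, N2 = 1·25 = 25 (N1 ≤ 40, N2 ≤ 30, N2 ≠ N1 ✓), N3 = 22 + 2·25 = 72
check: −N1/N3 with N1 = 22, N3 = 72 gives -11/36; |achieved − target| = 0 ≤ 11/3600 ✓

N1=22 N2=25 achieved=-11/36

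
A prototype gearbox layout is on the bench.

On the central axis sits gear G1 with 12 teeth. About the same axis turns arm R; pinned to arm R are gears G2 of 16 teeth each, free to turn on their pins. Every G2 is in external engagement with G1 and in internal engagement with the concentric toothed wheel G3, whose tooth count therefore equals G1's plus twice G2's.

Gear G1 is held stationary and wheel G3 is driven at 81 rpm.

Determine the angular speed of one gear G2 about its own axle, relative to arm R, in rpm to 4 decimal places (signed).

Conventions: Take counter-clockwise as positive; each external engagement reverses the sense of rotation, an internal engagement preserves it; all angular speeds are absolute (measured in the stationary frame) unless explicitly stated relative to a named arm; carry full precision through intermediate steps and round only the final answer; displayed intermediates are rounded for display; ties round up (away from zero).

topology: planetary set — G1 12T / G2 16T / G3 44T, arm = carrier (Willis)
normalise by the input: solve with ω_ring = 1, then scale by 81 rpm
ring teeth: 12 + 2·16 = 44
12(ω_sun−ω_arm) = −44(ω_ring−ω_arm),  ω_sun = 0, ω_ring = 1
12(0−ω_arm) = −44(1−ω_arm)  ⇒  56·ω_arm = 44  ⇒  ω_arm = 11/14
sun–planet mesh: 12·(0−11/14) = −16·(ω_p−ω_arm)  ⇒  ω_p−ω_arm = 33/56
scale: ω_p−ω_arm = 33/56 × 81 rpm = +47.7321 rpm

+47.7321 rpm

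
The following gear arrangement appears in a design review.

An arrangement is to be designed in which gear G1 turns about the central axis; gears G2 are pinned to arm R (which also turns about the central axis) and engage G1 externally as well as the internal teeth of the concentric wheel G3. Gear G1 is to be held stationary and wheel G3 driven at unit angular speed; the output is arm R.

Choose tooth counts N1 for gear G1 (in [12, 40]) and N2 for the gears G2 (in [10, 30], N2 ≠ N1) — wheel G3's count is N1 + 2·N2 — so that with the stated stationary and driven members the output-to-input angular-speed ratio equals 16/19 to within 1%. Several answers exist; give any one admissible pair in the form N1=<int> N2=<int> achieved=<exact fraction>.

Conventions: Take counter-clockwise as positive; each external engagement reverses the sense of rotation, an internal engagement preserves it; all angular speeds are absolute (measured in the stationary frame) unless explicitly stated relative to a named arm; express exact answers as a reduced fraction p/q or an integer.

N1=12 N2=26 achieved=16/19

class = planetary set [ratio 16/19 wanted; Willis about the carrier]
Willis with ω_sun = 0: ω_arm/ω_ring = N3/(N1+N3); set equal to 16/19  ⇒  N3/N1 = (16/19)/(1 − 16/19) = 16/3
N3 = N1 + 2·N2  ⇒  N2/N1 = (N3/N1 − 1)/2 = (16/3 − 1)/2 = 13/6
smallest multiple with N1 ≥ 12 and N2 ≥ 10: k = 2  ⇒  N1 = 2·6 = 12, N2 = 2·13 = 26 (N1 ≤ 40, N2 ≤ 30, N2 ≠ N1 ✓), N3 = 12 + 2·26 = 64
check: N3/(N1+N3) with N1 = 12, N3 = 64 gives 16/19; |achieved − target| = 0 ≤ 4/475 ✓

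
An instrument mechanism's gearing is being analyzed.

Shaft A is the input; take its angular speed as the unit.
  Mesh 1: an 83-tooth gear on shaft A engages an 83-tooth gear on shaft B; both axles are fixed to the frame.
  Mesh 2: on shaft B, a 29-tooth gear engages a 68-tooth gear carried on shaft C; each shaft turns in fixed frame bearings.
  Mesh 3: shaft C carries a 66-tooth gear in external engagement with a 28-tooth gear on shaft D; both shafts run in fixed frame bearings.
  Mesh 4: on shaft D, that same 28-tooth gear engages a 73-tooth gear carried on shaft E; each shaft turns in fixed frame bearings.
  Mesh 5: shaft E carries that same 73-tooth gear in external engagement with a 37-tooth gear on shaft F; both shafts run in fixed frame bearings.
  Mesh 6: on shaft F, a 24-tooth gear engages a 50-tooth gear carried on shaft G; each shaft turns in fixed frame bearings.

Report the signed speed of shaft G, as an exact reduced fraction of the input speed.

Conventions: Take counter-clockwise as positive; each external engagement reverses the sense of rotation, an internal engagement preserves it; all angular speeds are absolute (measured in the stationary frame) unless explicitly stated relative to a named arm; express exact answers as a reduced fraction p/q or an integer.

6-mesh fixed-axis compound train (all bearings frame-fixed)
mesh 1 [83T→83T]: |ω|/ω_in = 1×83/83 = 1, sense flips to −
mesh 2 [29T→68T]: |ω|/ω_in = 1×29/68 = 29/68, sense flips to +
mesh 3 [66T→28T]: |ω|/ω_in = (29/68)×66/28 = 957/952, sense flips to −
mesh 4 [28T→73T]: |ω|/ω_in = (957/952)×28/73 = 957/2482, sense flips to +
mesh 5 [73T→37T]: |ω|/ω_in = (957/2482)×73/37 = 957/1258, sense flips to −
mesh 6 [24T→50T]: |ω|/ω_in = (957/1258)×24/50 = 5742/15725, sense flips to +
signed output speed (× input speed) = 5742/15725

5742/15725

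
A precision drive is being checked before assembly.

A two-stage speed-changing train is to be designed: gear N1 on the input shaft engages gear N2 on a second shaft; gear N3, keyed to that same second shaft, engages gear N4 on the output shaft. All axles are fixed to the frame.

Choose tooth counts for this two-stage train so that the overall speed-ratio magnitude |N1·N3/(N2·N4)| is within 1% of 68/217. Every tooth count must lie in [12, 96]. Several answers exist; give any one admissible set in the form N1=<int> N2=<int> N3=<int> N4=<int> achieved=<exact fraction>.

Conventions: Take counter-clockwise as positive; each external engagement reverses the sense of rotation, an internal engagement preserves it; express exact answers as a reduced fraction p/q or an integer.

design class (target 68/217): fixed-axis compound train
target = 68/217 in lowest terms: an exact hit needs N1·N3 = k·68 and N2·N4 = k·217 for one integer k, every count in [12, 96]; additionally prefer no 1:1 stage (N1 ≠ N2, N3 ≠ N4)
k = 1…2: no 1:1-free in-range split of k·68 and k·217 into factor pairs; take k = 3
k = 3: N1·N3 = 204 = 12·17, N2·N4 = 651 = 21·31
achieved = 12·17/(21·31) = 68/217; |achieved − target| = 0 ≤ 17/5425 ✓

N1=12 N2=21 N3=17 N4=31 achieved=68/217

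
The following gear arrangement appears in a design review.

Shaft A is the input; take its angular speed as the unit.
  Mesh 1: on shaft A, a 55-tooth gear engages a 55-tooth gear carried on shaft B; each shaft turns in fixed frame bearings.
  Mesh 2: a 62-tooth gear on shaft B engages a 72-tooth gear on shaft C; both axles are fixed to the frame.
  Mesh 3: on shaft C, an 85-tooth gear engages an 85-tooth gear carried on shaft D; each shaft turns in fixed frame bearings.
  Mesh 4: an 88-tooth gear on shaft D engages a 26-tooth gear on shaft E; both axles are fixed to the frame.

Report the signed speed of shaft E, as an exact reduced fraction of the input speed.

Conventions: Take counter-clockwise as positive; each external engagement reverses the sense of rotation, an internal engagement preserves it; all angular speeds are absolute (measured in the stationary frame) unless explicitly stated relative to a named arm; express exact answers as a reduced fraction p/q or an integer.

341/117

4-mesh fixed-axis compound train (all bearings frame-fixed)
mesh 1 [55T→55T]: |ω|/ω_in = 1×55/55 = 1, sense flips to −
mesh 2 [62T→72T]: |ω|/ω_in = 1×62/72 = 31/36, sense flips to +
mesh 3 [85T→85T]: |ω|/ω_in = (31/36)×85/85 = 31/36, sense flips to −
mesh 4 [88T→26T]: |ω|/ω_in = (31/36)×88/26 = 341/117, sense flips to +
signed output speed (× input speed) = 341/117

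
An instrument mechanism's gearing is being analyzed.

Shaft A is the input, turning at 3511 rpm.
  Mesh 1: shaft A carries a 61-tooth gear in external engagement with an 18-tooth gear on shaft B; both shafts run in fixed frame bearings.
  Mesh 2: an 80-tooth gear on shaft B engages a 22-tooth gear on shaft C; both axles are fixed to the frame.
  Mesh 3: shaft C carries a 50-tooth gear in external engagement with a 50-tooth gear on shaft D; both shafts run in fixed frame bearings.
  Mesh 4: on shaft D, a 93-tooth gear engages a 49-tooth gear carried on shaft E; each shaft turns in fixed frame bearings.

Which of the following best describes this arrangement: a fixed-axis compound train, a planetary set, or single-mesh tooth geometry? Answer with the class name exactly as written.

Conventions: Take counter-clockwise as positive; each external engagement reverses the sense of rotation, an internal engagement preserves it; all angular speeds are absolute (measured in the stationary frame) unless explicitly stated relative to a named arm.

class = fixed-axis compound train [4 meshes; 4 ratios multiply, 4 sense flips]
classification: fixed-axis compound train

fixed-axis compound train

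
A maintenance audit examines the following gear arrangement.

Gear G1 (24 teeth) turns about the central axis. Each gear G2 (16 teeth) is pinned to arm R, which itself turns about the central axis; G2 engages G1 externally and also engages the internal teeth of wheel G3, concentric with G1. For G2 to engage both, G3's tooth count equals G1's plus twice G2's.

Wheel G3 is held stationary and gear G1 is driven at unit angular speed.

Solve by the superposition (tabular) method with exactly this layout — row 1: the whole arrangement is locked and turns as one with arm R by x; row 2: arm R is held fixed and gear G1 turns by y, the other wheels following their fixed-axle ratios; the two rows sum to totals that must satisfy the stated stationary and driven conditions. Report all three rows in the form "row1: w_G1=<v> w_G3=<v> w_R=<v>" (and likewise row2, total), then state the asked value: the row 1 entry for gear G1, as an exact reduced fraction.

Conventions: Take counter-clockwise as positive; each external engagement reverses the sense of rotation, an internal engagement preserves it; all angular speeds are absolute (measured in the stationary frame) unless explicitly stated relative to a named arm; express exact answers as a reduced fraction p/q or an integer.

recognized (axles ride arm R): planetary set, 24/16/56 teeth
row 1 — lock + rotate with arm: ω_sun = ω_ring = ω_arm = x
row 2 (arm held, sun turns y): ω_ring = −(24/56)·y, ω_arm = 0
boundary: total ω_ring = x − (24/56)·y = 0 and total ω_sun = x + y = 1  ⇒  y = 7/10, x = 3/10
row 2 ring = −(24/56)·7/10 = -3/10
totals (row 1 + row 2): sun 3/10 + 7/10 = 1, ring 3/10 + (-3/10) = 0, arm 3/10 + 0 = 3/10
asked cell (row1, sun) = 3/10

row1: w_G1=3/10 w_G3=3/10 w_R=3/10
row2: w_G1=7/10 w_G3=-3/10 w_R=0
total: w_G1=1 w_G3=0 w_R=3/10
asked value: 3/10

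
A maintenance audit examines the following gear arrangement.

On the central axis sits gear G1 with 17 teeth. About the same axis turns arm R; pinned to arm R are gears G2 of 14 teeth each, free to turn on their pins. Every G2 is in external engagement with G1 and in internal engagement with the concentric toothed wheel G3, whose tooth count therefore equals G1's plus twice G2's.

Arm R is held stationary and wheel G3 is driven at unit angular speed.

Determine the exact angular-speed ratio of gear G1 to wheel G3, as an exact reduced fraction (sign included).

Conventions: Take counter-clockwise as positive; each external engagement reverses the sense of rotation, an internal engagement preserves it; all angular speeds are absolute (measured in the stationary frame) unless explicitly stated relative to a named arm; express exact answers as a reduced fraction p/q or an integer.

recognized (axles ride arm R): planetary set, 17/14/45 teeth
ring teeth: 17 + 2·14 = 45
17(ω_sun−ω_arm) = −45(ω_ring−ω_arm),  ω_arm = 0, ω_ring = 1
ω_sun = 0 − (45/17)(1−0) = -45/17
ω_out/ω_in = -45/17

-45/17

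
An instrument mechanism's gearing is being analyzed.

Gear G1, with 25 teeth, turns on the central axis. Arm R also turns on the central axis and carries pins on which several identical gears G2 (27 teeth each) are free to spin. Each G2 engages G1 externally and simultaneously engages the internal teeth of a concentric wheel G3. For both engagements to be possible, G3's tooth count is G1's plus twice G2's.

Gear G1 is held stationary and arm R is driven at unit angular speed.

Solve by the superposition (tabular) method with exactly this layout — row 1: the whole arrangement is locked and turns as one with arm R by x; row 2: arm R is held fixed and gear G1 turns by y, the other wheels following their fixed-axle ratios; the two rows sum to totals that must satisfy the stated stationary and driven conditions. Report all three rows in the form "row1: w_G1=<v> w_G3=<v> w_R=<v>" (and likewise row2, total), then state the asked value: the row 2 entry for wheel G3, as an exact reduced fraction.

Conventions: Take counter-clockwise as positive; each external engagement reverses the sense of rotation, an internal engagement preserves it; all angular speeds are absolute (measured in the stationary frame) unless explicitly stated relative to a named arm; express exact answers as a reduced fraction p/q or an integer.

row1: w_G1=1 w_G3=1 w_R=1
row2: w_G1=-1 w_G3=25/79 w_R=0
total: w_G1=0 w_G3=104/79 w_R=1
asked value: 25/79

topology: planetary set — G1 25T / G2 27T / G3 79T, arm = carrier (Willis)
row 1 — lock + rotate with arm: ω_sun = ω_ring = ω_arm = x
row 2 (arm held, sun turns y): ω_ring = −(25/79)·y, ω_arm = 0
boundary: total ω_sun = x + y = 0 and total ω_arm = x = 1  ⇒  y = -1, x = 1
row 2 ring = −(25/79)·(-1) = 25/79
totals (row 1 + row 2): sun 1 + (-1) = 0, ring 1 + 25/79 = 104/79, arm 1 + 0 = 1
asked cell (row2, ring) = 25/79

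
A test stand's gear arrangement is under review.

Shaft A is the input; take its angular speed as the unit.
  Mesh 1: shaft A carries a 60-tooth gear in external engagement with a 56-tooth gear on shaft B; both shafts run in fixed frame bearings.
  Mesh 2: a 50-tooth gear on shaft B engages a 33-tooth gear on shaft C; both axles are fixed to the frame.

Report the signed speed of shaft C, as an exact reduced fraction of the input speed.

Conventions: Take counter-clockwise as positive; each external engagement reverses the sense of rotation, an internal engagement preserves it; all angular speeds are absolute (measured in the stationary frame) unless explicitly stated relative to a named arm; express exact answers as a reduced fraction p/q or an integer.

125/77

2-mesh fixed-axis compound train (all bearings frame-fixed)
mesh 1 [60T→56T]: |ω|/ω_in = 1×60/56 = 15/14, sense flips to −
mesh 2 [50T→33T]: |ω|/ω_in = (15/14)×50/33 = 125/77, sense flips to +
signed output speed (× input speed) = 125/77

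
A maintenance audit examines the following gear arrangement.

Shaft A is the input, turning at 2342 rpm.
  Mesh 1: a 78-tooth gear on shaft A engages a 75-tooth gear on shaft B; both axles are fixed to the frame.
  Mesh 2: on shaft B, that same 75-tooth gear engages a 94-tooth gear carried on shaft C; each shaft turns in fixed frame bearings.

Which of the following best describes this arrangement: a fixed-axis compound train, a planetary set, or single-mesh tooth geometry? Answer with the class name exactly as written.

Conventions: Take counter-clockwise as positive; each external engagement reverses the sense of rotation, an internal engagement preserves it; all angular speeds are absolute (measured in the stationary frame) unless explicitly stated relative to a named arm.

fixed-axis compound train

recognized (3 fixed axles, 2 meshes): fixed-axis compound train
classification: fixed-axis compound train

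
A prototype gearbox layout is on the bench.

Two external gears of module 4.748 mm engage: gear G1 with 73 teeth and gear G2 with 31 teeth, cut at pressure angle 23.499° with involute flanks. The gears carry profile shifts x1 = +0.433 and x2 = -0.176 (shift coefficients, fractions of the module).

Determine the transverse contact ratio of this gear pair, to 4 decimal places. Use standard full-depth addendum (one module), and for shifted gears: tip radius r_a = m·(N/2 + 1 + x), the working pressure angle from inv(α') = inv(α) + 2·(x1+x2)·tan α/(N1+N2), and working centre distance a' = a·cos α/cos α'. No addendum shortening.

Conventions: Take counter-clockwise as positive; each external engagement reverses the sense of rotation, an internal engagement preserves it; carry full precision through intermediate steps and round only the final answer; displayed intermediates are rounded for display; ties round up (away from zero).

1.5652

class = single-mesh tooth geometry [involute pair 73T × 31T, m = 4.748]
base radii: r_b1 = 158.929551, r_b2 = 67.490631
tip radii: r_a1 = 180.105884, r_a2 = 77.506352
inv(α') = inv(23.499°) + 2·(+0.433-0.176)·tan α/(73+31) = 0.02680558  ⇒  α' = 24.13097°
a' = a·cos α / cos α' = 246.8960·cos 23.499°/cos 24.13097° = 248.100889
action lengths: √(r_a1²−r_b1²) = 84.732091, √(r_a2²−r_b2²) = 38.108389
base pitch p_b = π·m·cos α = 13.679230
CR = (84.732091 + 38.108389 − 248.100889·sin 24.13097°)/13.679230 = 1.565215
contact ratio ≈ 1.5652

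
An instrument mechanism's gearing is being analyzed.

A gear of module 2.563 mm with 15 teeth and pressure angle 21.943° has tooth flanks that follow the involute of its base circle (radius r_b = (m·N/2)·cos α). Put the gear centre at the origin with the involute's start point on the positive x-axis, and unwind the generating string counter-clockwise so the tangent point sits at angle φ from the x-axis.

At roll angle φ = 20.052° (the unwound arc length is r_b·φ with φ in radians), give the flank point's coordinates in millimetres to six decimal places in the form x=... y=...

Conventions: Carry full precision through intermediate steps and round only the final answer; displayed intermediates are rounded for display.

single-mesh involute tooth geometry (15T wheel at module 2.563)
pitch radius r_p = m·N/2 = 2.563·15/2 = 19.222500
base radius r_b = r_p·cos α = 19.222500·cos 21.943° = 17.829947
roll angle φ = 20.052° = 0.34997342 rad
x = r_b·(cos φ + φ·sin φ) = 18.888657
y = r_b·(sin φ − φ·cos φ) = 0.251655

x=18.888657 y=0.251655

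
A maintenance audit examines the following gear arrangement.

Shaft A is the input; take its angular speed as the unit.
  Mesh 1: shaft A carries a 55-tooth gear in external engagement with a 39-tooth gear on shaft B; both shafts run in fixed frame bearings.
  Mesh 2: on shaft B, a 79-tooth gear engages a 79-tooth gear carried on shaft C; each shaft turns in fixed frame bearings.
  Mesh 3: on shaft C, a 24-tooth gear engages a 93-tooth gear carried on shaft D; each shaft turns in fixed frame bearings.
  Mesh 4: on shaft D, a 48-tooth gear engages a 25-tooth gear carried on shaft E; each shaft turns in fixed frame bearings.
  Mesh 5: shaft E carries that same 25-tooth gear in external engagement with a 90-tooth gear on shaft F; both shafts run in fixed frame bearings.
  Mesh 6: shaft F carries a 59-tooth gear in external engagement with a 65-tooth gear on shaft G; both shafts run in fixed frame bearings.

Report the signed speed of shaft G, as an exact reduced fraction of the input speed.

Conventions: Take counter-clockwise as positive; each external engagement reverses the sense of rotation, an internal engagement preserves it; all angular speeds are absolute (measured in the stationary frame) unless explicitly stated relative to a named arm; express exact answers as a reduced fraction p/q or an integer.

6-mesh fixed-axis compound train (all bearings frame-fixed)
mesh 1 [55T→39T]: |ω|/ω_in = 1×55/39 = 55/39, sense flips to −
mesh 2 [79T→79T]: |ω|/ω_in = (55/39)×79/79 = 55/39, sense flips to +
mesh 3 [24T→93T]: |ω|/ω_in = (55/39)×24/93 = 440/1209, sense flips to −
mesh 4 [48T→25T]: |ω|/ω_in = (440/1209)×48/25 = 1408/2015, sense flips to +
mesh 5 [25T→90T]: |ω|/ω_in = (1408/2015)×25/90 = 704/3627, sense flips to −
mesh 6 [59T→65T]: |ω|/ω_in = (704/3627)×59/65 = 41536/235755, sense flips to +
signed output speed (× input speed) = 41536/235755

41536/235755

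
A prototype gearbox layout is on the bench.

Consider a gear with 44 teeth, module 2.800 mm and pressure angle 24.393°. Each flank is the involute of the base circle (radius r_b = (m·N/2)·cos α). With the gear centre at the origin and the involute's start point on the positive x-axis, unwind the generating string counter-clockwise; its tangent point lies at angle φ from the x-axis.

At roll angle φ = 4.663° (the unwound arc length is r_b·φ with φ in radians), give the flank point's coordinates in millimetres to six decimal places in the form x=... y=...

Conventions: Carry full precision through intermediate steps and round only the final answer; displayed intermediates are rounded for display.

x=56.286707 y=0.010074

class = single-mesh tooth geometry [base-circle involute, m = 2.800, 44T]
pitch radius r_p = m·N/2 = 2.800·44/2 = 61.600000
base radius r_b = r_p·cos α = 61.600000·cos 24.393° = 56.101222
roll angle φ = 4.663° = 0.08138470 rad
x = r_b·(cos φ + φ·sin φ) = 56.286707
y = r_b·(sin φ − φ·cos φ) = 0.010074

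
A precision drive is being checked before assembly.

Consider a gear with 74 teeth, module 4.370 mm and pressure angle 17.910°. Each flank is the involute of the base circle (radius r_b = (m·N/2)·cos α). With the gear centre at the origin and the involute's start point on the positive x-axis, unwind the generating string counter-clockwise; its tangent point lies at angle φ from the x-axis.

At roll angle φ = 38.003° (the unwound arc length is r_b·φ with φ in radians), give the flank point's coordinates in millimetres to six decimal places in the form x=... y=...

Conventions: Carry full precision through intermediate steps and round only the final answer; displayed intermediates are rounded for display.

single-mesh involute tooth geometry (74T wheel at module 4.370)
pitch radius r_p = m·N/2 = 4.370·74/2 = 161.690000
base radius r_b = r_p·cos α = 161.690000·cos 17.910° = 153.854623
roll angle φ = 38.003° = 0.66327748 rad
x = r_b·(cos φ + φ·sin φ) = 184.065559
y = r_b·(sin φ − φ·cos φ) = 14.316839

x=184.065559 y=14.316839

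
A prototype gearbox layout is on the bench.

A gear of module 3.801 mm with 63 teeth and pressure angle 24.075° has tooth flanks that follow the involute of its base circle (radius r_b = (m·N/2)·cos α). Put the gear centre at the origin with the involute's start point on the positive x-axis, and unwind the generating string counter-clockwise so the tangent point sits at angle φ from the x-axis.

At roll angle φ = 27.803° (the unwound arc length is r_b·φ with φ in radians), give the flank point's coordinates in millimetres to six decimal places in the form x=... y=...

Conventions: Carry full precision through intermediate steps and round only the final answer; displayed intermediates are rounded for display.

class = single-mesh tooth geometry [base-circle involute, m = 3.801, 63T]
pitch radius r_p = m·N/2 = 3.801·63/2 = 119.731500
base radius r_b = r_p·cos α = 119.731500·cos 24.075° = 109.316327
roll angle φ = 27.803° = 0.48525389 rad
x = r_b·(cos φ + φ·sin φ) = 121.438957
y = r_b·(sin φ − φ·cos φ) = 4.066397

x=121.438957 y=4.066397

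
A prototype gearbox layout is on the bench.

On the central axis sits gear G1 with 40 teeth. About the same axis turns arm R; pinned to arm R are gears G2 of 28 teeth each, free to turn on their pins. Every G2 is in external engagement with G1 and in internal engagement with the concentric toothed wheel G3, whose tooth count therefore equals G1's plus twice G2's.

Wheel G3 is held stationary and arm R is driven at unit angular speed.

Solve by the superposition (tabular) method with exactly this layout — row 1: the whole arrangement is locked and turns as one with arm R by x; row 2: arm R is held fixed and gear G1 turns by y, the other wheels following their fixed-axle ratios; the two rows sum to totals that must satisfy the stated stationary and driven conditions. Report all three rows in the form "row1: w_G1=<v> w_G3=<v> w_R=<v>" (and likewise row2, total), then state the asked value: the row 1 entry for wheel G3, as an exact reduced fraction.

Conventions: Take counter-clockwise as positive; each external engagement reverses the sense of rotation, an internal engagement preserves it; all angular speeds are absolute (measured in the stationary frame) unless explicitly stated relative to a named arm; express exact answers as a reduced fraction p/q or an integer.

planetary set (40T centre, 28T on arm, 96T internal) — Willis relation
superposition row 1 [locked train]: every member turns x
row 2 — arm fixed, fixed-axis ratios: sun y, ring −(40/96)·y, arm 0
boundary: total ω_ring = x − (40/96)·y = 0 and total ω_arm = x = 1  ⇒  y = 12/5, x = 1
row 2 ring = −(40/96)·12/5 = -1
totals (row 1 + row 2): sun 1 + 12/5 = 17/5, ring 1 + (-1) = 0, arm 1 + 0 = 1
asked cell (row1, ring) = 1

row1: w_G1=1 w_G3=1 w_R=1
row2: w_G1=12/5 w_G3=-1 w_R=0
total: w_G1=17/5 w_G3=0 w_R=1
asked value: 1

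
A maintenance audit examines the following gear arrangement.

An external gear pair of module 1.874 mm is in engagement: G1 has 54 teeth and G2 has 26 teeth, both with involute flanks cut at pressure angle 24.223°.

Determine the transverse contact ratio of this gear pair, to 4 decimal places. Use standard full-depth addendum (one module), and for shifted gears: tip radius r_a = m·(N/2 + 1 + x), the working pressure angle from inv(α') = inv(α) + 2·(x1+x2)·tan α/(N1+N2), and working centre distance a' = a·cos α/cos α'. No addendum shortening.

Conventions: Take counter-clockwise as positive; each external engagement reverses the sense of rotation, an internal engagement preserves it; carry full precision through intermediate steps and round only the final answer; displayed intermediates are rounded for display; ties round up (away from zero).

recognized (one external pair, fixed centres): single-mesh tooth geometry, m = 1.874, N1 = 54, N2 = 26
base radii: r_b1 = 46.143124, r_b2 = 22.217060
tip radii: r_a1 = 52.472000, r_a2 = 26.236000
no profile shift: α' = α, a' = a
action lengths: √(r_a1²−r_b1²) = 24.982452, √(r_a2²−r_b2²) = 13.954568
base pitch p_b = π·m·cos α = 5.368996
CR = (24.982452 + 13.954568 − 74.960000·sin 24.22300°)/5.368996 = 1.523887
contact ratio ≈ 1.5239

1.5239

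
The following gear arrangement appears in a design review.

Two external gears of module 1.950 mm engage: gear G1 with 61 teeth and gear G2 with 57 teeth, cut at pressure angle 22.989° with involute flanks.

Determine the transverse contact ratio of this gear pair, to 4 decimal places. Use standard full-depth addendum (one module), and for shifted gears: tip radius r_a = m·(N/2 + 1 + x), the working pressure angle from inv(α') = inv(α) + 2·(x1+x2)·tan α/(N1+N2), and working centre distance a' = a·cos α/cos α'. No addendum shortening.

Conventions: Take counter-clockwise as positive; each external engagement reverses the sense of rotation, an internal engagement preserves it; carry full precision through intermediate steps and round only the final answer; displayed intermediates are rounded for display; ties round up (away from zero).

1.6332

recognized (one external pair, fixed centres): single-mesh tooth geometry, m = 1.950, N1 = 61, N2 = 57
base radii: r_b1 = 54.751487, r_b2 = 51.161225
tip radii: r_a1 = 61.425000, r_a2 = 57.525000
no profile shift: α' = α, a' = a
action lengths: √(r_a1²−r_b1²) = 27.844305, √(r_a2²−r_b2²) = 26.299328
base pitch p_b = π·m·cos α = 5.639569
CR = (27.844305 + 26.299328 − 115.050000·sin 22.98900°)/5.639569 = 1.633165
contact ratio ≈ 1.6332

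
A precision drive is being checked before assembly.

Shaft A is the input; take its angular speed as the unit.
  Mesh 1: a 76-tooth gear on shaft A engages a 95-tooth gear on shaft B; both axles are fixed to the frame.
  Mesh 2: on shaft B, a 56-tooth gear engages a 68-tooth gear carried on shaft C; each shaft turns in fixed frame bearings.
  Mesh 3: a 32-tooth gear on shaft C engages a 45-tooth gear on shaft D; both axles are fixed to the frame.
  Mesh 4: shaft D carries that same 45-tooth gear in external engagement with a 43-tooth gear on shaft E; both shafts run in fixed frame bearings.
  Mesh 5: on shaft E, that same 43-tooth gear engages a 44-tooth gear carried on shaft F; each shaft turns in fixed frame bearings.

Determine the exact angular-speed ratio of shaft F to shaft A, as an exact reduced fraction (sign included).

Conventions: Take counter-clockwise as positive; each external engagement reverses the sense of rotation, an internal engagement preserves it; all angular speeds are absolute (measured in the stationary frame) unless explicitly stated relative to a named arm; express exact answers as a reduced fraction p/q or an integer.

-448/935

class = fixed-axis compound train [5 meshes; 5 ratios multiply, 5 sense flips]
mesh 1 [76T→95T]: running ratio 4/5, sense −
mesh 2 [56T→68T]: running ratio 56/85, sense +
mesh 3 [32T→45T]: running ratio 1792/3825, sense −
mesh 4 [45T→43T]: running ratio 1792/3655, sense +
mesh 5 [43T→44T]: running ratio 448/935, sense −
ω_out/ω_in = -448/935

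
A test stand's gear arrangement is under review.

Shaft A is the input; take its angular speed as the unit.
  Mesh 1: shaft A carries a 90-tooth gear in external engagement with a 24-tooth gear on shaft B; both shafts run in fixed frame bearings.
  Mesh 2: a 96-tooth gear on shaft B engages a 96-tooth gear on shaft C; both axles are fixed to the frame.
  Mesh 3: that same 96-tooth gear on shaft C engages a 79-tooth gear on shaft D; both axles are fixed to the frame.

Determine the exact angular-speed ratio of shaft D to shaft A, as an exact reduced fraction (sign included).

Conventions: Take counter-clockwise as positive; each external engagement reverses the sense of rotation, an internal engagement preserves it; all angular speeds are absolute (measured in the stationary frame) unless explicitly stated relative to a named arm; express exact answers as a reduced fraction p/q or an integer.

class = fixed-axis compound train [3 meshes; 3 ratios multiply, 3 sense flips]
mesh 1 [90T→24T]: running ratio 15/4, sense −
mesh 2 [96T→96T]: running ratio 15/4, sense +
mesh 3 [96T→79T]: running ratio 360/79, sense −
ω_out/ω_in = -360/79

-360/79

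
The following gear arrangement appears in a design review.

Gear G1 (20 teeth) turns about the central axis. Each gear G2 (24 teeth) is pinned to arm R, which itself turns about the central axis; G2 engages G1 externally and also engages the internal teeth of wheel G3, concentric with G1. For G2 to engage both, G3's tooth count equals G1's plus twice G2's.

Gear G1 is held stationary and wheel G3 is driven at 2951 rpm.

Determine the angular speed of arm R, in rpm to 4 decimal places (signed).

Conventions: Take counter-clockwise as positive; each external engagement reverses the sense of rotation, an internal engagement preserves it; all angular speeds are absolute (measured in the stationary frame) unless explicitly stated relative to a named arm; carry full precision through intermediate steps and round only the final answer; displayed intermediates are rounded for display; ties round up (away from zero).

topology: planetary set — G1 20T / G2 24T / G3 68T, arm = carrier (Willis)
normalise by the input: solve with ω_ring = 1, then scale by 2951 rpm
ring teeth: 20 + 2·24 = 68
20(ω_sun−ω_arm) = −68(ω_ring−ω_arm),  ω_sun = 0, ω_ring = 1
20(0−ω_arm) = −68(1−ω_arm)  ⇒  88·ω_arm = 68  ⇒  ω_arm = 17/22
scale: ω_arm = 17/22 × 2951 rpm = +2280.3182 rpm

+2280.3182 rpm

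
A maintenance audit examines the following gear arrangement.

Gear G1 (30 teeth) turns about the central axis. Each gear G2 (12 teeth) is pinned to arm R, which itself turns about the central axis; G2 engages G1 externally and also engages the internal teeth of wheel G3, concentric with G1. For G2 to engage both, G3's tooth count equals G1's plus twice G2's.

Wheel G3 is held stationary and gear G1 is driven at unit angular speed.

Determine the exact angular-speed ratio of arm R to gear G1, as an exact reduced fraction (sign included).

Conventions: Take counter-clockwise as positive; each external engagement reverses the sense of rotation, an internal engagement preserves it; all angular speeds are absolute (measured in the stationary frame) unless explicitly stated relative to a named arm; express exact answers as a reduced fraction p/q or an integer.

topology: planetary set — G1 30T / G2 12T / G3 54T, arm = carrier (Willis)
ring teeth: 30 + 2·12 = 54
30(ω_sun−ω_arm) = −54(ω_ring−ω_arm),  ω_ring = 0, ω_sun = 1
30(1−ω_arm) = −54(0−ω_arm)  ⇒  84·ω_arm = 30  ⇒  ω_arm = 5/14
ω_out/ω_in = 5/14

5/14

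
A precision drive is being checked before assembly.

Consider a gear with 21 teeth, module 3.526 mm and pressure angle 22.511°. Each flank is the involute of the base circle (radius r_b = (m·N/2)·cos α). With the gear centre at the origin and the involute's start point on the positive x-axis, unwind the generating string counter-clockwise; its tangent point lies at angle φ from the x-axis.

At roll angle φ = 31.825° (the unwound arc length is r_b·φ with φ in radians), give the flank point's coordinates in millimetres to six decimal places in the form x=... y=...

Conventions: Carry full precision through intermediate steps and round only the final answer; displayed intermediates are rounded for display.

recognized (one wheel, involute flank): single-mesh tooth geometry, m = 3.526, N = 21
pitch radius r_p = m·N/2 = 3.526·21/2 = 37.023000
base radius r_b = r_p·cos α = 37.023000·cos 22.511° = 34.202071
roll angle φ = 31.825° = 0.55545103 rad
x = r_b·(cos φ + φ·sin φ) = 39.078150
y = r_b·(sin φ − φ·cos φ) = 1.894130

x=39.078150 y=1.894130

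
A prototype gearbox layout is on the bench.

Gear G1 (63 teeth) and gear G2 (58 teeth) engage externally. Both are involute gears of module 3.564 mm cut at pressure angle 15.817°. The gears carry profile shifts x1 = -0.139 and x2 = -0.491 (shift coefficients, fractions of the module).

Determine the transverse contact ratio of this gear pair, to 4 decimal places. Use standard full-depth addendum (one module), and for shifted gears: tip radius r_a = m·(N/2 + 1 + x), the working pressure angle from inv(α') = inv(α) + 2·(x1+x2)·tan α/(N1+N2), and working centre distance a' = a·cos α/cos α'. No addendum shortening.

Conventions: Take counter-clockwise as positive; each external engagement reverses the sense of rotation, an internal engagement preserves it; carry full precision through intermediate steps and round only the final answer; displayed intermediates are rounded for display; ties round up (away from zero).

recognized (one external pair, fixed centres): single-mesh tooth geometry, m = 3.564, N1 = 63, N2 = 58
base radii: r_b1 = 108.015291, r_b2 = 99.442649
tip radii: r_a1 = 115.334604, r_a2 = 105.170076
inv(α') = inv(15.817°) + 2·(-0.139-0.491)·tan α/(63+58) = 0.00428326  ⇒  α' = 13.32258°
a' = a·cos α / cos α' = 215.6220·cos 15.817°/cos 13.32258° = 213.195430
action lengths: √(r_a1²−r_b1²) = 40.432262, √(r_a2²−r_b2²) = 34.233091
base pitch p_b = π·m·cos α = 10.772700
CR = (40.432262 + 34.233091 − 213.195430·sin 13.32258°)/10.772700 = 2.370624
contact ratio ≈ 2.3706

2.3706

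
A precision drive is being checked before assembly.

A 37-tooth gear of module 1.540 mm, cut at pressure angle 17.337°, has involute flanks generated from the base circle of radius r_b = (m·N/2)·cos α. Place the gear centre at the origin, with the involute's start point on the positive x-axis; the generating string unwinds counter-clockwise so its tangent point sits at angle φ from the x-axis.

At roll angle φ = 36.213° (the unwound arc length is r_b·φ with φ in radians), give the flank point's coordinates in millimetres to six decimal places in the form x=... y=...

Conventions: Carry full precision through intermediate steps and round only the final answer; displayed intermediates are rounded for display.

class = single-mesh tooth geometry [base-circle involute, m = 1.540, 37T]
pitch radius r_p = m·N/2 = 1.540·37/2 = 28.490000
base radius r_b = r_p·cos α = 28.490000·cos 17.337° = 27.195658
roll angle φ = 36.213° = 0.63203608 rad
x = r_b·(cos φ + φ·sin φ) = 32.097026
y = r_b·(sin φ − φ·cos φ) = 2.198644

x=32.097026 y=2.198644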